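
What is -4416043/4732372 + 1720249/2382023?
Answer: -2378257794361/11272618948556 ≈ -0.21098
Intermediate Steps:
-4416043/4732372 + 1720249/2382023 = -2378257794361/11272618948556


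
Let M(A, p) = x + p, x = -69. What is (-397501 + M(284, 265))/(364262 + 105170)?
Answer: -397305/469432 ≈ -0.84635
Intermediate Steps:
M(A, p) = -69 + p
(-397501 + M(284, 265))/(364262 + 105170) = (-397501 + (-69 + 265))/(364262 + 105170) = (-397501 + 196)/469432 = -397305*1/469432 = -397305/469432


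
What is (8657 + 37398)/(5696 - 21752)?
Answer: -46055/16056 ≈ -2.8684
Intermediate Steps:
(8657 + 37398)/(5696 - 21752) = 46055/(-16056) = 46055*(-1/16056) = -46055/16056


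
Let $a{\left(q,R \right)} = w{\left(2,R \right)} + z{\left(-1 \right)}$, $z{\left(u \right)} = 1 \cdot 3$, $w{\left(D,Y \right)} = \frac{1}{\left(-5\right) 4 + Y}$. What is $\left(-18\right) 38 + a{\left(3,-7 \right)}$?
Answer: $- \frac{18388}{27} \approx -681.04$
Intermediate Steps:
$w{\left(D,Y \right)} = \frac{1}{-20 + Y}$
$z{\left(u \right)} = 3$
$a{\left(q,R \right)} = 3 + \frac{1}{-20 + R}$ ($a{\left(q,R \right)} = \frac{1}{-20 + R} + 3 = 3 + \frac{1}{-20 + R}$)
$\left(-18\right) 38 + a{\left(3,-7 \right)} = \left(-18\right) 38 + \frac{-59 + 3 \left(-7\right)}{-20 - 7} = -684 + \frac{-59 - 21}{-27} = -684 - - \frac{80}{27} = -684 + \frac{80}{27} = - \frac{18388}{27}$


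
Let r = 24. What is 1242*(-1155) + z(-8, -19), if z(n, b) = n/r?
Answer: -4303531/3 ≈ -1.4345e+6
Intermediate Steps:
z(n, b) = n/24
1242*(-1155) + z(-8, -19) = 1242*(-1155) + (1/24)*(-8) = -1434510 - ⅓ = -4303531/3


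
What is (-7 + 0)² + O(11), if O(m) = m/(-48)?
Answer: 2341/48 ≈ 48.771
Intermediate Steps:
O(m) = -m/48 (O(m) = m*(-1/48) = -m/48)
(-7 + 0)² + O(11) = (-7 + 0)² - 1/48*11 = (-7)² - 11/48 = 49 - 11/48 = 2341/48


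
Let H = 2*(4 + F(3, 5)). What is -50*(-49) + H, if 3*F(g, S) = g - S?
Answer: 7370/3 ≈ 2456.7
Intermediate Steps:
F(g, S) = -S/3 + g/3 (F(g, S) = (g - S)/3 = -S/3 + g/3)
H = 20/3 (H = 2*(4 + (-⅓*5 + (⅓)*3)) = 2*(4 + (-5/3 + 1)) = 2*(4 - ⅔) = 2*(10/3) = 20/3 ≈ 6.6667)
-50*(-49) + H = -50*(-49) + 20/3 = 2450 + 20/3 = 7370/3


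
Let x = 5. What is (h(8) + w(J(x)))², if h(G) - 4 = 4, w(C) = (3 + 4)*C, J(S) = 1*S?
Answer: 1849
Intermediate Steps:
J(S) = S
w(C) = 7*C
h(G) = 8 (h(G) = 4 + 4 = 8)
(h(8) + w(J(x)))² = (8 + 7*5)² = (8 + 35)² = 43² = 1849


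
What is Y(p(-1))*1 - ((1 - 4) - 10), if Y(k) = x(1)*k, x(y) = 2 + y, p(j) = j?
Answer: 10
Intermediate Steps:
Y(k) = 3*k (Y(k) = (2 + 1)*k = 3*k)
Y(p(-1))*1 - ((1 - 4) - 10) = (3*(-1))*1 - ((1 - 4) - 10) = -3*1 - (-3 - 10) = -3 - 1*(-13) = -3 + 13 = 10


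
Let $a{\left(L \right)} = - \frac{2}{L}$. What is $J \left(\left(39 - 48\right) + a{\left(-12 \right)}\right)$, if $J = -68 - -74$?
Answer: $-53$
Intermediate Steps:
$J = 6$ ($J = -68 + 74 = 6$)
$J \left(\left(39 - 48\right) + a{\left(-12 \right)}\right) = 6 \left(\left(39 - 48\right) - \frac{2}{-12}\right) = 6 \left(-9 - - \frac{1}{6}\right) = 6 \left(-9 + \frac{1}{6}\right) = 6 \left(- \frac{53}{6}\right) = -53$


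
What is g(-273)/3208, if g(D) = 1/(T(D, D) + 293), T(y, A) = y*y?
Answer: 1/240028976 ≈ 4.1662e-9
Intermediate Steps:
T(y, A) = y²
g(D) = 1/(293 + D²) (g(D) = 1/(D² + 293) = 1/(293 + D²))
g(-273)/3208 = 1/((293 + (-273)²)*3208) = (1/3208)/(293 + 74529) = (1/3208)/74822 = (1/74822)*(1/3208) = 1/240028976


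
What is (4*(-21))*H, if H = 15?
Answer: -1260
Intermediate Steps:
(4*(-21))*H = (4*(-21))*15 = -84*15 = -1260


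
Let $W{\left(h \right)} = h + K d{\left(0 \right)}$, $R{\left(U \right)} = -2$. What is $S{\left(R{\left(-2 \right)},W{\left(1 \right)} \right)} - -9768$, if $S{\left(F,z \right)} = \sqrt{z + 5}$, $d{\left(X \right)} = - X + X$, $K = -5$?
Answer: $9768 + \sqrt{6} \approx 9770.5$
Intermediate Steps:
$d{\left(X \right)} = 0$
$W{\left(h \right)} = h$ ($W{\left(h \right)} = h - 0 = h + 0 = h$)
$S{\left(F,z \right)} = \sqrt{5 + z}$
$S{\left(R{\left(-2 \right)},W{\left(1 \right)} \right)} - -9768 = \sqrt{5 + 1} - -9768 = \sqrt{6} + 9768 = 9768 + \sqrt{6}$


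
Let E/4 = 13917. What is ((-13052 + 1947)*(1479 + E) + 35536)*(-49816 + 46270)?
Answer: 2250227413854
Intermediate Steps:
E = 55668 (E = 4*13917 = 55668)
((-13052 + 1947)*(1479 + E) + 35536)*(-49816 + 46270) = ((-13052 + 1947)*(1479 + 55668) + 35536)*(-49816 + 46270) = (-11105*57147 + 35536)*(-3546) = (-634617435 + 35536)*(-3546) = -634581899*(-3546) = 2250227413854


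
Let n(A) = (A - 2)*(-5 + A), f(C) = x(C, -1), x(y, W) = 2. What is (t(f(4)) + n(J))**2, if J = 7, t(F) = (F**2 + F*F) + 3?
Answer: 441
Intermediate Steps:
f(C) = 2
t(F) = 3 + 2*F**2 (t(F) = (F**2 + F**2) + 3 = 2*F**2 + 3 = 3 + 2*F**2)
n(A) = (-5 + A)*(-2 + A) (n(A) = (-2 + A)*(-5 + A) = (-5 + A)*(-2 + A))
(t(f(4)) + n(J))**2 = ((3 + 2*2**2) + (10 + 7**2 - 7*7))**2 = ((3 + 2*4) + (10 + 49 - 49))**2 = ((3 + 8) + 10)**2 = (11 + 10)**2 = 21**2 = 441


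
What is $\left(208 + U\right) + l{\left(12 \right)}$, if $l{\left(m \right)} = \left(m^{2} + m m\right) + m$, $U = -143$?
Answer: $365$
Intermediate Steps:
$l{\left(m \right)} = m + 2 m^{2}$ ($l{\left(m \right)} = \left(m^{2} + m^{2}\right) + m = 2 m^{2} + m = m + 2 m^{2}$)
$\left(208 + U\right) + l{\left(12 \right)} = \left(208 - 143\right) + 12 \left(1 + 2 \cdot 12\right) = 65 + 12 \left(1 + 24\right) = 65 + 12 \cdot 25 = 65 + 300 = 365$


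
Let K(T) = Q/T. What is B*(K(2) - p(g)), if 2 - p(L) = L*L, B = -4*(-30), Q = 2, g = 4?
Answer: 1800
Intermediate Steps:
B = 120
p(L) = 2 - L² (p(L) = 2 - L*L = 2 - L²)
K(T) = 2/T
B*(K(2) - p(g)) = 120*(2/2 - (2 - 1*4²)) = 120*(2*(½) - (2 - 1*16)) = 120*(1 - (2 - 16)) = 120*(1 - 1*(-14)) = 120*(1 + 14) = 120*15 = 1800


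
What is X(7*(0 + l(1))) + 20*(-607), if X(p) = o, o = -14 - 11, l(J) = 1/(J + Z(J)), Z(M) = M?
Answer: -12165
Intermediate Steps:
l(J) = 1/(2*J) (l(J) = 1/(J + J) = 1/(2*J))
o = -25
X(p) = -25
X(7*(0 + l(1))) + 20*(-607) = -25 + 20*(-607) = -25 - 12140 = -12165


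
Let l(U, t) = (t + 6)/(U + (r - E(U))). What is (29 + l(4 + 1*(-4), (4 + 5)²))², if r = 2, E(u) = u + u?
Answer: 21025/4 ≈ 5256.3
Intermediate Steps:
E(u) = 2*u
l(U, t) = (6 + t)/(2 - U) (l(U, t) = (t + 6)/(U + (2 - 2*U)) = (6 + t)/(U + (2 - 2*U)) = (6 + t)/(2 - U))
(29 + l(4 + 1*(-4), (4 + 5)²))² = (29 + (-6 - (4 + 5)²)/(-2 + (4 + 1*(-4))))² = (29 + (-6 - 1*9²)/(-2 + (4 - 4)))² = (29 + (-6 - 1*81)/(-2 + 0))² = (29 + (-6 - 81)/(-2))² = (29 - ½*(-87))² = (29 + 87/2)² = (145/2)² = 21025/4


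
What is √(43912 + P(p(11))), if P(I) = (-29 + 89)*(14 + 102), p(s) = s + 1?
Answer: 2*√12718 ≈ 225.55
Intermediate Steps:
p(s) = 1 + s
P(I) = 6960 (P(I) = 60*116 = 6960)
√(43912 + P(p(11))) = √(43912 + 6960) = √50872 = 2*√12718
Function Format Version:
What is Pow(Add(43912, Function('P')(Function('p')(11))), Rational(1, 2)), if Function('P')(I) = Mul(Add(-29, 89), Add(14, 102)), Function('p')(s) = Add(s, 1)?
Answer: Mul(2, Pow(12718, Rational(1, 2))) ≈ 225.55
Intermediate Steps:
Function('p')(s) = Add(1, s)
Function('P')(I) = 6960 (Function('P')(I) = Mul(60, 116) = 6960)
Pow(Add(43912, Function('P')(Function('p')(11))), Rational(1, 2)) = Pow(Add(43912, 6960), Rational(1, 2)) = Pow(50872, Rational(1, 2)) = Mul(2, Pow(12718, Rational(1, 2)))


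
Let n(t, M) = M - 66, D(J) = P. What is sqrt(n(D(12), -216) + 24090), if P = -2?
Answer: 16*sqrt(93) ≈ 154.30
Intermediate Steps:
D(J) = -2
n(t, M) = -66 + M
sqrt(n(D(12), -216) + 24090) = sqrt((-66 - 216) + 24090) = sqrt(-282 + 24090) = sqrt(23808) = 16*sqrt(93)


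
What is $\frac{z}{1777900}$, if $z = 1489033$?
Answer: $\frac{1489033}{1777900} \approx 0.83752$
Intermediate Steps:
$\frac{z}{1777900} = \frac{1489033}{1777900}$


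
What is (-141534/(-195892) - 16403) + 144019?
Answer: 12499547503/97946 ≈ 1.2762e+5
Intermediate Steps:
(-141534/(-195892) - 16403) + 144019 = (-141534*(-1/195892) - 16403) + 144019 = (70767/97946 - 16403) + 144019 = -1606537471/97946 + 144019 = 12499547503/97946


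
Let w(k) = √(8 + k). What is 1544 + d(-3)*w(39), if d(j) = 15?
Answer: 1544 + 15*√47 ≈ 1646.8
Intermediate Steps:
1544 + d(-3)*w(39) = 1544 + 15*√(8 + 39) = 1544 + 15*√47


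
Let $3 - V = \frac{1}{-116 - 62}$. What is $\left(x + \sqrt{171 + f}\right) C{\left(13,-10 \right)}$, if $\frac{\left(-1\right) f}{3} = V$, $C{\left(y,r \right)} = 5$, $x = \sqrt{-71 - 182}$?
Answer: $\frac{5 \sqrt{5132274}}{178} + 5 i \sqrt{253} \approx 63.636 + 79.53 i$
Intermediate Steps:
$x = i \sqrt{253}$ ($x = \sqrt{-253} = i \sqrt{253} \approx 15.906 i$)
$V = \frac{535}{178}$ ($V = 3 - \frac{1}{-116 - 62} = 3 - \frac{1}{-178} = 3 - - \frac{1}{178} = 3 + \frac{1}{178} = \frac{535}{178} \approx 3.0056$)
$f = - \frac{1605}{178}$ ($f = \left(-3\right) \frac{535}{178} = - \frac{1605}{178} \approx -9.0168$)
$\left(x + \sqrt{171 + f}\right) C{\left(13,-10 \right)} = \left(i \sqrt{253} + \sqrt{171 - \frac{1605}{178}}\right) 5 = \left(i \sqrt{253} + \sqrt{\frac{28833}{178}}\right) 5 = \left(i \sqrt{253} + \frac{\sqrt{5132274}}{178}\right) 5 = \left(\frac{\sqrt{5132274}}{178} + i \sqrt{253}\right) 5 = \frac{5 \sqrt{5132274}}{178} + 5 i \sqrt{253}$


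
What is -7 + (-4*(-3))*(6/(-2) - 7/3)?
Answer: -71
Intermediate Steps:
-7 + (-4*(-3))*(6/(-2) - 7/3) = -7 + 12*(6*(-1/2) - 7*1/3) = -7 + 12*(-3 - 7/3) = -7 + 12*(-16/3) = -7 - 64 = -71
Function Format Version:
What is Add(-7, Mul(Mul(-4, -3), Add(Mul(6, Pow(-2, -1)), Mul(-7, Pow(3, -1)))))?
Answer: -71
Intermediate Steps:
Add(-7, Mul(Mul(-4, -3), Add(Mul(6, Pow(-2, -1)), Mul(-7, Pow(3, -1))))) = Add(-7, Mul(12, Add(Mul(6, Rational(-1, 2)), Mul(-7, Rational(1, 3))))) = Add(-7, Mul(12, Add(-3, Rational(-7, 3)))) = Add(-7, Mul(12, Rational(-16, 3))) = Add(-7, -64) = -71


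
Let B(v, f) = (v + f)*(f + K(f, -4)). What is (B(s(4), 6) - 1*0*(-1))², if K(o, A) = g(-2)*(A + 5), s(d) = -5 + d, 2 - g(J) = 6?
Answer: 100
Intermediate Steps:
g(J) = -4 (g(J) = 2 - 1*6 = 2 - 6 = -4)
K(o, A) = -20 - 4*A (K(o, A) = -4*(A + 5) = -4*(5 + A) = -20 - 4*A)
B(v, f) = (-4 + f)*(f + v) (B(v, f) = (v + f)*(f + (-20 - 4*(-4))) = (f + v)*(f + (-20 + 16)) = (f + v)*(f - 4) = (f + v)*(-4 + f) = (-4 + f)*(f + v))
(B(s(4), 6) - 1*0*(-1))² = ((6² - 4*6 - 4*(-5 + 4) + 6*(-5 + 4)) - 1*0*(-1))² = ((36 - 24 - 4*(-1) + 6*(-1)) + 0*(-1))² = ((36 - 24 + 4 - 6) + 0)² = (10 + 0)² = 10² = 100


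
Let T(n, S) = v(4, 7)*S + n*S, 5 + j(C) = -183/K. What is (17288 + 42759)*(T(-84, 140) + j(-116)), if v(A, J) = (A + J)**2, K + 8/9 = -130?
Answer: 11811432789/38 ≈ 3.1083e+8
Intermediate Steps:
K = -1178/9 (K = -8/9 - 130 = -1178/9 ≈ -130.89)
j(C) = -4243/1178 (j(C) = -5 - 183/(-1178/9) = -5 - 183*(-9/1178) = -5 + 1647/1178 = -4243/1178)
T(n, S) = 121*S + S*n (T(n, S) = (4 + 7)**2*S + n*S = 11**2*S + S*n = 121*S + S*n)
(17288 + 42759)*(T(-84, 140) + j(-116)) = (17288 + 42759)*(140*(121 - 84) - 4243/1178) = 60047*(140*37 - 4243/1178) = 60047*(5180 - 4243/1178) = 60047*(6097797/1178) = 11811432789/38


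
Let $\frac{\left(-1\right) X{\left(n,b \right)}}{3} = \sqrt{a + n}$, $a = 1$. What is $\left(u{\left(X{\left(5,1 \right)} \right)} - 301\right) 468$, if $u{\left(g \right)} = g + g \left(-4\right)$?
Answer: $-140868 + 4212 \sqrt{6} \approx -1.3055 \cdot 10^{5}$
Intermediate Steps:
$X{\left(n,b \right)} = - 3 \sqrt{1 + n}$
$u{\left(g \right)} = - 3 g$ ($u{\left(g \right)} = g - 4 g = - 3 g$)
$\left(u{\left(X{\left(5,1 \right)} \right)} - 301\right) 468 = \left(- 3 \left(- 3 \sqrt{1 + 5}\right) - 301\right) 468 = \left(- 3 \left(- 3 \sqrt{6}\right) - 301\right) 468 = \left(9 \sqrt{6} - 301\right) 468 = \left(-301 + 9 \sqrt{6}\right) 468 = -140868 + 4212 \sqrt{6}$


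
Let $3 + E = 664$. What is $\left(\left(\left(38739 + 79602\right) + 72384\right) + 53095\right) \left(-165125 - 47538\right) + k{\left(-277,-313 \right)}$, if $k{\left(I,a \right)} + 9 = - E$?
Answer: $-51851493330$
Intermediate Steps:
$E = 661$ ($E = -3 + 664 = 661$)
$k{\left(I,a \right)} = -670$ ($k{\left(I,a \right)} = -9 - 661 = -670$)
$\left(\left(\left(38739 + 79602\right) + 72384\right) + 53095\right) \left(-165125 - 47538\right) + k{\left(-277,-313 \right)} = \left(\left(\left(38739 + 79602\right) + 72384\right) + 53095\right) \left(-165125 - 47538\right) - 670 = \left(\left(118341 + 72384\right) + 53095\right) \left(-212663\right) - 670 = \left(190725 + 53095\right) \left(-212663\right) - 670 = 243820 \left(-212663\right) - 670 = -51851492660 - 670 = -51851493330$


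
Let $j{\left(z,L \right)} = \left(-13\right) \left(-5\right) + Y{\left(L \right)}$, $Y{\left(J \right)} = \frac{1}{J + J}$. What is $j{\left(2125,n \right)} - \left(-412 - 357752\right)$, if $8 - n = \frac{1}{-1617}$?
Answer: $\frac{9268818763}{25874} \approx 3.5823 \cdot 10^{5}$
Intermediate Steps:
$Y{\left(J \right)} = \frac{1}{2 J}$
$n = \frac{12937}{1617}$ ($n = 8 - \frac{1}{-1617} = 8 - - \frac{1}{1617} = 8 + \frac{1}{1617} = \frac{12937}{1617} \approx 8.0006$)
$j{\left(z,L \right)} = 65 + \frac{1}{2 L}$ ($j{\left(z,L \right)} = \left(-13\right) \left(-5\right) + \frac{1}{2 L} = 65 + \frac{1}{2 L}$)
$j{\left(2125,n \right)} - \left(-412 - 357752\right) = \left(65 + \frac{1}{2 \cdot \frac{12937}{1617}}\right) - \left(-412 - 357752\right) = \left(65 + \frac{1}{2} \cdot \frac{1617}{12937}\right) - \left(-412 - 357752\right) = \left(65 + \frac{1617}{25874}\right) - -358164 = \frac{1683427}{25874} + 358164 = \frac{9268818763}{25874}$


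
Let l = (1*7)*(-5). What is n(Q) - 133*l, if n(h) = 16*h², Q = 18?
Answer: 9839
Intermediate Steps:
l = -35 (l = 7*(-5) = -35)
n(Q) - 133*l = 16*18² - 133*(-35) = 16*324 + 4655 = 5184 + 4655 = 9839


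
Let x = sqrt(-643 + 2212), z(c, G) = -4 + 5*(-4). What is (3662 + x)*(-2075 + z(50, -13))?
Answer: -7686538 - 2099*sqrt(1569) ≈ -7.7697e+6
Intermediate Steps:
z(c, G) = -24 (z(c, G) = -4 - 20 = -24)
x = sqrt(1569) ≈ 39.611
(3662 + x)*(-2075 + z(50, -13)) = (3662 + sqrt(1569))*(-2075 - 24) = (3662 + sqrt(1569))*(-2099) = -7686538 - 2099*sqrt(1569)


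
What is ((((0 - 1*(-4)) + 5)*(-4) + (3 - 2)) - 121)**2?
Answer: 24336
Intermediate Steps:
((((0 - 1*(-4)) + 5)*(-4) + (3 - 2)) - 121)**2 = ((((0 + 4) + 5)*(-4) + 1) - 121)**2 = (((4 + 5)*(-4) + 1) - 121)**2 = ((9*(-4) + 1) - 121)**2 = ((-36 + 1) - 121)**2 = (-35 - 121)**2 = (-156)**2 = 24336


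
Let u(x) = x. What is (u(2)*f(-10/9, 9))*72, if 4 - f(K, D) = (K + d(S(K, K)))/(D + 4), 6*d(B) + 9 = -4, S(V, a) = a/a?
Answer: 7960/13 ≈ 612.31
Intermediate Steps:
S(V, a) = 1
d(B) = -13/6 (d(B) = -3/2 + (1/6)*(-4) = -3/2 - 2/3 = -13/6)
f(K, D) = 4 - (-13/6 + K)/(4 + D) (f(K, D) = 4 - (K - 13/6)/(D + 4) = 4 - (-13/6 + K)/(4 + D))
(u(2)*f(-10/9, 9))*72 = (2*((109/6 - (-10)/9 + 4*9)/(4 + 9)))*72 = (2*((109/6 - (-10)/9 + 36)/13))*72 = (2*((109/6 - 1*(-10/9) + 36)/13))*72 = (2*((109/6 + 10/9 + 36)/13))*72 = (2*((1/13)*(995/18)))*72 = (2*(995/234))*72 = (995/117)*72 = 7960/13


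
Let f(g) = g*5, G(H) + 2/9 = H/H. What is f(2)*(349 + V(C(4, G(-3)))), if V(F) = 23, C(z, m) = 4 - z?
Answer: 3720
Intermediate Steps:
G(H) = 7/9 (G(H) = -2/9 + H/H = -2/9 + 1 = 7/9)
f(g) = 5*g
f(2)*(349 + V(C(4, G(-3)))) = (5*2)*(349 + 23) = 10*372 = 3720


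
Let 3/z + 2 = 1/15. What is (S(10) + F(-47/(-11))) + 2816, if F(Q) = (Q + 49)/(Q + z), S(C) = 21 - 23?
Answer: 1229773/434 ≈ 2833.6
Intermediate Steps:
z = -45/29 (z = 3/(-2 + 1/15) = 3/(-29/15) = 3*(-15/29) = -45/29 ≈ -1.5517)
S(C) = -2
F(Q) = (49 + Q)/(-45/29 + Q) (F(Q) = (Q + 49)/(Q - 45/29) = (49 + Q)/(-45/29 + Q))
(S(10) + F(-47/(-11))) + 2816 = (-2 + 29*(49 - 47/(-11))/(-45 + 29*(-47/(-11)))) + 2816 = (-2 + 29*(49 - 47*(-1/11))/(-45 + 29*(-47*(-1/11)))) + 2816 = (-2 + 29*(49 + 47/11)/(-45 + 29*(47/11))) + 2816 = (-2 + 29*(586/11)/(-45 + 1363/11)) + 2816 = (-2 + 29*(586/11)/(868/11)) + 2816 = (-2 + 29*(11/868)*(586/11)) + 2816 = (-2 + 8497/434) + 2816 = 7629/434 + 2816 = 1229773/434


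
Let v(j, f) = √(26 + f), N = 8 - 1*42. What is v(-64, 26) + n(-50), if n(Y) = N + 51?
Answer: 17 + 2*√13 ≈ 24.211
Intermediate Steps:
N = -34 (N = 8 - 42 = -34)
n(Y) = 17 (n(Y) = -34 + 51 = 17)
v(-64, 26) + n(-50) = √(26 + 26) + 17 = √52 + 17 = 2*√13 + 17 = 17 + 2*√13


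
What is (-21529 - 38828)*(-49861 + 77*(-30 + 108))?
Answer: 2646956235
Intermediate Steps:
(-21529 - 38828)*(-49861 + 77*(-30 + 108)) = -60357*(-49861 + 77*78) = -60357*(-49861 + 6006) = -60357*(-43855) = 2646956235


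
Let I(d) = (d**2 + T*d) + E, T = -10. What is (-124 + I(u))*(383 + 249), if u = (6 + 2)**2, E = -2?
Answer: 2104560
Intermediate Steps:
u = 64 (u = 8**2 = 64)
I(d) = -2 + d**2 - 10*d (I(d) = (d**2 - 10*d) - 2 = -2 + d**2 - 10*d)
(-124 + I(u))*(383 + 249) = (-124 + (-2 + 64**2 - 10*64))*(383 + 249) = (-124 + (-2 + 4096 - 640))*632 = (-124 + 3454)*632 = 3330*632 = 2104560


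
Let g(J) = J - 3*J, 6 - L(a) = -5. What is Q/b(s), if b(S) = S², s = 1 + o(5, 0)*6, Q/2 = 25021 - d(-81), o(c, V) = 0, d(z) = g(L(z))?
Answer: 50086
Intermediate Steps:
L(a) = 11 (L(a) = 6 - 1*(-5) = 6 + 5 = 11)
g(J) = -2*J
d(z) = -22 (d(z) = -2*11 = -22)
Q = 50086 (Q = 2*(25021 - 1*(-22)) = 2*(25021 + 22) = 2*25043 = 50086)
s = 1 (s = 1 + 0*6 = 1 + 0 = 1)
Q/b(s) = 50086/(1²) = 50086/1 = 50086*1 = 50086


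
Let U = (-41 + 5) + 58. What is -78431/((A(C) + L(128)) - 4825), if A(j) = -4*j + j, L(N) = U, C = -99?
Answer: 78431/4506 ≈ 17.406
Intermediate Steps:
U = 22 (U = -36 + 58 = 22)
L(N) = 22
A(j) = -3*j
-78431/((A(C) + L(128)) - 4825) = -78431/((-3*(-99) + 22) - 4825) = -78431/((297 + 22) - 4825) = -78431/(319 - 4825) = -78431/(-4506) = -78431*(-1/4506) = 78431/4506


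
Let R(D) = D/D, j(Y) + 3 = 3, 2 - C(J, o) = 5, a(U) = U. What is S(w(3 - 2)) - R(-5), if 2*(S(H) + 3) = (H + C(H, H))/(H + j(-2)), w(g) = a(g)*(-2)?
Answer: -11/4 ≈ -2.7500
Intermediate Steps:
C(J, o) = -3 (C(J, o) = 2 - 1*5 = 2 - 5 = -3)
w(g) = -2*g (w(g) = g*(-2) = -2*g)
j(Y) = 0 (j(Y) = -3 + 3 = 0)
R(D) = 1
S(H) = -3 + (-3 + H)/(2*H) (S(H) = -3 + ((H - 3)/(H + 0))/2 = -3 + ((-3 + H)/H)/2 = -3 + (-3 + H)/(2*H))
S(w(3 - 2)) - R(-5) = (-3 - (-10)*(3 - 2))/(2*((-2*(3 - 2)))) - 1*1 = (-3 - (-10))/(2*((-2*1))) - 1 = (1/2)*(-3 - 5*(-2))/(-2) - 1 = (1/2)*(-1/2)*(-3 + 10) - 1 = (1/2)*(-1/2)*7 - 1 = -7/4 - 1 = -11/4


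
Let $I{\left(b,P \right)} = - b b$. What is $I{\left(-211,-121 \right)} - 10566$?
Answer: $-55087$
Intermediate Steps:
$I{\left(b,P \right)} = - b^{2}$
$I{\left(-211,-121 \right)} - 10566 = - \left(-211\right)^{2} - 10566 = \left(-1\right) 44521 - 10566 = -44521 - 10566 = -55087$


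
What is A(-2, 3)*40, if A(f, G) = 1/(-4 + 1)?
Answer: -40/3 ≈ -13.333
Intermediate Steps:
A(f, G) = -⅓ (A(f, G) = 1/(-3) = -⅓)
A(-2, 3)*40 = -⅓*40 = -40/3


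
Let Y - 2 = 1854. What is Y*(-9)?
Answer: -16704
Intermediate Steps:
Y = 1856 (Y = 2 + 1854 = 1856)
Y*(-9) = 1856*(-9) = -16704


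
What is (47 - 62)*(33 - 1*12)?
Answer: -315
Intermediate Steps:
(47 - 62)*(33 - 1*12) = -15*(33 - 12) = -15*21 = -315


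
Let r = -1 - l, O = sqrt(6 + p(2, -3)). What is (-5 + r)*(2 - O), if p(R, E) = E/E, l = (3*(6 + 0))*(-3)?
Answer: 96 - 48*sqrt(7) ≈ -30.996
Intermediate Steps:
l = -54 (l = (3*6)*(-3) = 18*(-3) = -54)
p(R, E) = 1
O = sqrt(7) (O = sqrt(6 + 1) = sqrt(7) ≈ 2.6458)
r = 53 (r = -1 - 1*(-54) = -1 + 54 = 53)
(-5 + r)*(2 - O) = (-5 + 53)*(2 - sqrt(7)) = 48*(2 - sqrt(7)) = 96 - 48*sqrt(7)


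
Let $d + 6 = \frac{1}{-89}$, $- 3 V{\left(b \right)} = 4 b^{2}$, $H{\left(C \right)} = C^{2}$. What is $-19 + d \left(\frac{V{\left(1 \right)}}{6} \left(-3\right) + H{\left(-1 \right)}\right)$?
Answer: $- \frac{7748}{267} \approx -29.019$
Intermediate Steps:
$V{\left(b \right)} = - \frac{4 b^{2}}{3}$
$d = - \frac{535}{89}$ ($d = -6 + \frac{1}{-89} = -6 - \frac{1}{89} = - \frac{535}{89} \approx -6.0112$)
$-19 + d \left(\frac{V{\left(1 \right)}}{6} \left(-3\right) + H{\left(-1 \right)}\right) = -19 - \frac{535 \left(\frac{\left(- \frac{4}{3}\right) 1^{2}}{6} \left(-3\right) + \left(-1\right)^{2}\right)}{89} = -19 - \frac{535 \left(\left(- \frac{4}{3}\right) 1 \cdot \frac{1}{6} \left(-3\right) + 1\right)}{89} = -19 - \frac{535 \left(\left(- \frac{4}{3}\right) \frac{1}{6} \left(-3\right) + 1\right)}{89} = -19 - \frac{535 \left(\left(- \frac{2}{9}\right) \left(-3\right) + 1\right)}{89} = -19 - \frac{535 \left(\frac{2}{3} + 1\right)}{89} = -19 - \frac{2675}{267} = - \frac{7748}{267}$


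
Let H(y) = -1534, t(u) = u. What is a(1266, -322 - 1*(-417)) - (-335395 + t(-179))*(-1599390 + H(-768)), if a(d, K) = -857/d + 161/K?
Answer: -64612468131999109/120270 ≈ -5.3723e+11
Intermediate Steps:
a(1266, -322 - 1*(-417)) - (-335395 + t(-179))*(-1599390 + H(-768)) = (-857/1266 + 161/(-322 - 1*(-417))) - (-335395 - 179)*(-1599390 - 1534) = (-857*1/1266 + 161/(-322 + 417)) - (-335574)*(-1600924) = (-857/1266 + 161/95) - 1*537228470376 = (-857/1266 + 161*(1/95)) - 537228470376 = (-857/1266 + 161/95) - 537228470376 = 122411/120270 - 537228470376 = -64612468131999109/120270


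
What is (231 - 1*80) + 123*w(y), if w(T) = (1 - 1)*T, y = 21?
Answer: 151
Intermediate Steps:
w(T) = 0 (w(T) = 0*T = 0)
(231 - 1*80) + 123*w(y) = (231 - 1*80) + 123*0 = (231 - 80) + 0 = 151 + 0 = 151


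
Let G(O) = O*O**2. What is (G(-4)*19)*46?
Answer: -55936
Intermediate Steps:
G(O) = O**3
(G(-4)*19)*46 = ((-4)**3*19)*46 = -64*19*46 = -1216*46 = -55936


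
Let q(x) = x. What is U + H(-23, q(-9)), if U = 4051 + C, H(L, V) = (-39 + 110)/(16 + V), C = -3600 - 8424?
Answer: -55740/7 ≈ -7962.9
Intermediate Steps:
C = -12024
H(L, V) = 71/(16 + V)
U = -7973 (U = 4051 - 12024 = -7973)
U + H(-23, q(-9)) = -7973 + 71/(16 - 9) = -7973 + 71/7 = -55740/7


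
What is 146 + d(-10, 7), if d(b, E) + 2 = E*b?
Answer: 74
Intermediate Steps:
d(b, E) = -2 + E*b
146 + d(-10, 7) = 146 + (-2 + 7*(-10)) = 146 + (-2 - 70) = 146 - 72 = 74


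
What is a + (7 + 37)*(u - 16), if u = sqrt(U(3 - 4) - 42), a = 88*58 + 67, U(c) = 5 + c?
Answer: 4467 + 44*I*sqrt(38) ≈ 4467.0 + 271.23*I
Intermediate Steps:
a = 5171 (a = 5104 + 67 = 5171)
u = I*sqrt(38) (u = sqrt((5 + (3 - 4)) - 42) = sqrt((5 - 1) - 42) = sqrt(4 - 42) = sqrt(-38) = I*sqrt(38) ≈ 6.1644*I)
a + (7 + 37)*(u - 16) = 5171 + (7 + 37)*(I*sqrt(38) - 16) = 5171 + 44*(-16 + I*sqrt(38)) = 5171 + (-704 + 44*I*sqrt(38)) = 4467 + 44*I*sqrt(38)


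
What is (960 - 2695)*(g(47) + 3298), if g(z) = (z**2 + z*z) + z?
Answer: -13468805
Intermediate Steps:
g(z) = z + 2*z**2 (g(z) = (z**2 + z**2) + z = 2*z**2 + z = z + 2*z**2)
(960 - 2695)*(g(47) + 3298) = (960 - 2695)*(47*(1 + 2*47) + 3298) = -1735*(47*(1 + 94) + 3298) = -1735*(47*95 + 3298) = -1735*(4465 + 3298) = -1735*7763 = -13468805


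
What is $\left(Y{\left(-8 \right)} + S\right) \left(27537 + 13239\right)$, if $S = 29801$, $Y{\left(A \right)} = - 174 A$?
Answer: $1271925768$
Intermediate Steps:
$\left(Y{\left(-8 \right)} + S\right) \left(27537 + 13239\right) = \left(\left(-174\right) \left(-8\right) + 29801\right) \left(27537 + 13239\right) = \left(1392 + 29801\right) 40776 = 31193 \cdot 40776 = 1271925768$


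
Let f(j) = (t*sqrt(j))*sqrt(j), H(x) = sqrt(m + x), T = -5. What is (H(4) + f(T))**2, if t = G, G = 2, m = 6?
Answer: (10 - sqrt(10))**2 ≈ 46.754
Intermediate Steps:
H(x) = sqrt(6 + x)
t = 2
f(j) = 2*j (f(j) = (2*sqrt(j))*sqrt(j) = 2*j)
(H(4) + f(T))**2 = (sqrt(6 + 4) + 2*(-5))**2 = (sqrt(10) - 10)**2 = (-10 + sqrt(10))**2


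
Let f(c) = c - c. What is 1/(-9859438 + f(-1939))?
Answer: -1/9859438 ≈ -1.0143e-7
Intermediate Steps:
f(c) = 0
1/(-9859438 + f(-1939)) = 1/(-9859438 + 0) = 1/(-9859438) = -1/9859438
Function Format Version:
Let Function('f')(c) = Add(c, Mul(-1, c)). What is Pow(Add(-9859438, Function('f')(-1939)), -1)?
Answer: Rational(-1, 9859438) ≈ -1.0143e-7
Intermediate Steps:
Function('f')(c) = 0
Pow(Add(-9859438, Function('f')(-1939)), -1) = Pow(Add(-9859438, 0), -1) = Pow(-9859438, -1) = Rational(-1, 9859438)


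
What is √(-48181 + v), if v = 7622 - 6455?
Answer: I*√47014 ≈ 216.83*I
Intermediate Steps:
v = 1167
√(-48181 + v) = √(-48181 + 1167) = √(-47014) = I*√47014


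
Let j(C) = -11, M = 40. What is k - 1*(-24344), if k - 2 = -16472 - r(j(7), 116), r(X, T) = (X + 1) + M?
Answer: 7844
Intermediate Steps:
r(X, T) = 41 + X (r(X, T) = (X + 1) + 40 = (1 + X) + 40 = 41 + X)
k = -16500 (k = 2 + (-16472 - (41 - 11)) = 2 + (-16472 - 1*30) = 2 + (-16472 - 30) = 2 - 16502 = -16500)
k - 1*(-24344) = -16500 - 1*(-24344) = -16500 + 24344 = 7844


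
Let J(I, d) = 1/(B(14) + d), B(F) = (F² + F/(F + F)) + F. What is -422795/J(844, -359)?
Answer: 125570115/2 ≈ 6.2785e+7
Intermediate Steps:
B(F) = ½ + F + F² (B(F) = (F² + F/((2*F))) + F = (F² + (1/(2*F))*F) + F = (F² + ½) + F = (½ + F²) + F = ½ + F + F²)
J(I, d) = 1/(421/2 + d) (J(I, d) = 1/((½ + 14 + 14²) + d) = 1/((½ + 14 + 196) + d) = 1/(421/2 + d))
-422795/J(844, -359) = -422795/(2/(421 + 2*(-359))) = -422795/(2/(421 - 718)) = -422795/(2/(-297)) = -422795/(2*(-1/297)) = -422795/(-2/297) = -422795*(-297/2) = 125570115/2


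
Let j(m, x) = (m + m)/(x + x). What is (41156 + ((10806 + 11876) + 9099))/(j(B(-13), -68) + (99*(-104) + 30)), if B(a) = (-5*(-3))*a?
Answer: -4959716/697893 ≈ -7.1067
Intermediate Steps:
B(a) = 15*a
j(m, x) = m/x (j(m, x) = (2*m)/((2*x)) = (2*m)*(1/(2*x)) = m/x)
(41156 + ((10806 + 11876) + 9099))/(j(B(-13), -68) + (99*(-104) + 30)) = (41156 + ((10806 + 11876) + 9099))/((15*(-13))/(-68) + (99*(-104) + 30)) = (41156 + (22682 + 9099))/(-195*(-1/68) + (-10296 + 30)) = (41156 + 31781)/(195/68 - 10266) = 72937/(-697893/68) = 72937*(-68/697893) = -4959716/697893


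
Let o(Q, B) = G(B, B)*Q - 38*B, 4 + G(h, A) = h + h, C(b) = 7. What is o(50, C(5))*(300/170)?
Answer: 7020/17 ≈ 412.94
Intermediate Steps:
G(h, A) = -4 + 2*h (G(h, A) = -4 + (h + h) = -4 + 2*h)
o(Q, B) = -38*B + Q*(-4 + 2*B) (o(Q, B) = (-4 + 2*B)*Q - 38*B = Q*(-4 + 2*B) - 38*B = -38*B + Q*(-4 + 2*B))
o(50, C(5))*(300/170) = (-38*7 + 2*50*(-2 + 7))*(300/170) = (-266 + 2*50*5)*(300*(1/170)) = (-266 + 500)*(30/17) = 234*(30/17) = 7020/17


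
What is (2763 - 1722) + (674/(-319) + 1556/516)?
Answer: 42875336/41151 ≈ 1041.9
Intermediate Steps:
(2763 - 1722) + (674/(-319) + 1556/516) = 1041 + (674*(-1/319) + 1556*(1/516)) = 1041 + (-674/319 + 389/129) = 1041 + 37145/41151 = 42875336/41151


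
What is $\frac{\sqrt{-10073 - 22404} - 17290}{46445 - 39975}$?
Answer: $- \frac{1729}{647} + \frac{i \sqrt{32477}}{6470} \approx -2.6723 + 0.027854 i$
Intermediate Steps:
$\frac{\sqrt{-10073 - 22404} - 17290}{46445 - 39975} = \frac{\sqrt{-32477} - 17290}{6470} = \left(i \sqrt{32477} - 17290\right) \frac{1}{6470} = \left(-17290 + i \sqrt{32477}\right) \frac{1}{6470} = - \frac{1729}{647} + \frac{i \sqrt{32477}}{6470}$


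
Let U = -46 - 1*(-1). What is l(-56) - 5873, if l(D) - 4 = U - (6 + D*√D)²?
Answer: 169666 + 1344*I*√14 ≈ 1.6967e+5 + 5028.8*I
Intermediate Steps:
U = -45 (U = -46 + 1 = -45)
l(D) = -41 - (6 + D^(3/2))² (l(D) = 4 + (-45 - (6 + D*√D)²) = 4 + (-45 - (6 + D^(3/2))²) = -41 - (6 + D^(3/2))²)
l(-56) - 5873 = (-41 - (6 + (-56)^(3/2))²) - 5873 = (-41 - (6 - 112*I*√14)²) - 5873 = -5914 - (6 - 112*I*√14)²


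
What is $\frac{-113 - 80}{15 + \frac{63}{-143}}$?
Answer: $- \frac{27599}{2082} \approx -13.256$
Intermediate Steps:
$\frac{-113 - 80}{15 + \frac{63}{-143}} = \frac{1}{15 + 63 \left(- \frac{1}{143}\right)} \left(-193\right) = \frac{1}{15 - \frac{63}{143}} \left(-193\right) = \frac{1}{\frac{2082}{143}} \left(-193\right) = \frac{143}{2082} \left(-193\right) = - \frac{27599}{2082}$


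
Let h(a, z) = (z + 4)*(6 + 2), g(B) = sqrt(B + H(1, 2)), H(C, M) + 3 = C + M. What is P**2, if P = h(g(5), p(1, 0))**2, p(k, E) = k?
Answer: 2560000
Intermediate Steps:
H(C, M) = -3 + C + M (H(C, M) = -3 + (C + M) = -3 + C + M)
g(B) = sqrt(B) (g(B) = sqrt(B + (-3 + 1 + 2)) = sqrt(B + 0) = sqrt(B))
h(a, z) = 32 + 8*z (h(a, z) = (4 + z)*8 = 32 + 8*z)
P = 1600 (P = (32 + 8*1)**2 = (32 + 8)**2 = 40**2 = 1600)
P**2 = 1600**2 = 2560000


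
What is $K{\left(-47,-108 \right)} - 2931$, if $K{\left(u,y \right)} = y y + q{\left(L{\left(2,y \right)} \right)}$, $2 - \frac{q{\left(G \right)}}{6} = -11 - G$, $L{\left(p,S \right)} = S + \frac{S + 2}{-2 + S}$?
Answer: $\frac{449283}{55} \approx 8168.8$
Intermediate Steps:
$L{\left(p,S \right)} = S + \frac{2 + S}{-2 + S}$
$q{\left(G \right)} = 78 + 6 G$ ($q{\left(G \right)} = 12 - 6 \left(-11 - G\right) = 12 + \left(66 + 6 G\right) = 78 + 6 G$)
$K{\left(u,y \right)} = 78 + y^{2} + \frac{6 \left(2 + y^{2} - y\right)}{-2 + y}$ ($K{\left(u,y \right)} = y y + \left(78 + 6 \frac{2 + y^{2} - y}{-2 + y}\right) = y^{2} + \left(78 + \frac{6 \left(2 + y^{2} - y\right)}{-2 + y}\right) = 78 + y^{2} + \frac{6 \left(2 + y^{2} - y\right)}{-2 + y}$)
$K{\left(-47,-108 \right)} - 2931 = \frac{-144 + \left(-108\right)^{3} + 4 \left(-108\right)^{2} + 72 \left(-108\right)}{-2 - 108} - 2931 = \frac{-144 - 1259712 + 4 \cdot 11664 - 7776}{-110} - 2931 = - \frac{-144 - 1259712 + 46656 - 7776}{110} - 2931 = \left(- \frac{1}{110}\right) \left(-1220976\right) - 2931 = \frac{610488}{55} - 2931 = \frac{449283}{55}$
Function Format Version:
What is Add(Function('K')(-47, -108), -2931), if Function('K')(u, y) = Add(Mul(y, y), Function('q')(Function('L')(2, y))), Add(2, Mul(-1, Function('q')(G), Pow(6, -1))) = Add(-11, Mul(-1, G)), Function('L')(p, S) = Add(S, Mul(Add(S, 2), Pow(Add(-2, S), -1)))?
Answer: Rational(449283, 55) ≈ 8168.8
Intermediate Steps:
Function('L')(p, S) = Add(S, Mul(Pow(Add(-2, S), -1), Add(2, S))) (Function('L')(p, S) = Add(S, Mul(Add(2, S), Pow(Add(-2, S), -1))) = Add(S, Mul(Pow(Add(-2, S), -1), Add(2, S))))
Function('q')(G) = Add(78, Mul(6, G)) (Function('q')(G) = Add(12, Mul(-6, Add(-11, Mul(-1, G)))) = Add(12, Add(66, Mul(6, G))) = Add(78, Mul(6, G)))
Function('K')(u, y) = Add(78, Pow(y, 2), Mul(6, Pow(Add(-2, y), -1), Add(2, Pow(y, 2), Mul(-1, y)))) (Function('K')(u, y) = Add(Mul(y, y), Add(78, Mul(6, Mul(Pow(Add(-2, y), -1), Add(2, Pow(y, 2), Mul(-1, y)))))) = Add(Pow(y, 2), Add(78, Mul(6, Pow(Add(-2, y), -1), Add(2, Pow(y, 2), Mul(-1, y))))) = Add(78, Pow(y, 2), Mul(6, Pow(Add(-2, y), -1), Add(2, Pow(y, 2), Mul(-1, y)))))
Add(Function('K')(-47, -108), -2931) = Add(Mul(Pow(Add(-2, -108), -1), Add(-144, Pow(-108, 3), Mul(4, Pow(-108, 2)), Mul(72, -108))), -2931) = Add(Mul(Pow(-110, -1), Add(-144, -1259712, Mul(4, 11664), -7776)), -2931) = Add(Mul(Rational(-1, 110), Add(-144, -1259712, 46656, -7776)), -2931) = Add(Mul(Rational(-1, 110), -1220976), -2931) = Add(Rational(610488, 55), -2931) = Rational(449283, 55)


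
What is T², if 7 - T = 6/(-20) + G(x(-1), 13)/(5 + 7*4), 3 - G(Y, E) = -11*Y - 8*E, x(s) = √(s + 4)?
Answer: 1829221/108900 - 1339*√3/495 ≈ 12.112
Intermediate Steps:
x(s) = √(4 + s)
G(Y, E) = 3 + 8*E + 11*Y (G(Y, E) = 3 - (-11*Y - 8*E) = 3 + (8*E + 11*Y) = 3 + 8*E + 11*Y)
T = 1339/330 - √3/3 (T = 7 - (6/(-20) + (3 + 8*13 + 11*√(4 - 1))/(5 + 7*4)) = 7 - (6*(-1/20) + (3 + 104 + 11*√3)/(5 + 28)) = 7 - (-3/10 + (107 + 11*√3)/33) = 7 - (-3/10 + (107 + 11*√3)*(1/33)) = 7 - (-3/10 + (107/33 + √3/3)) = 7 - (971/330 + √3/3) = 7 + (-971/330 - √3/3) = 1339/330 - √3/3 ≈ 3.4802)
T² = (1339/330 - √3/3)²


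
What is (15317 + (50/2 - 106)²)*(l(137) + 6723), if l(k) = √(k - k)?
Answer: 147085794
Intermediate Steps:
l(k) = 0 (l(k) = √0 = 0)
(15317 + (50/2 - 106)²)*(l(137) + 6723) = (15317 + (50/2 - 106)²)*(0 + 6723) = (15317 + (50*(½) - 106)²)*6723 = (15317 + (25 - 106)²)*6723 = (15317 + (-81)²)*6723 = (15317 + 6561)*6723 = 21878*6723 = 147085794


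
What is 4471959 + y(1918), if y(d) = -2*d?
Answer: 4468123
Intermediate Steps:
4471959 + y(1918) = 4471959 - 2*1918 = 4471959 - 3836 = 4468123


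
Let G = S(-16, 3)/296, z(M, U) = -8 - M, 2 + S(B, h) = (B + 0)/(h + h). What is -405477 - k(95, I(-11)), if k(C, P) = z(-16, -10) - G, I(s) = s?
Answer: -180035347/444 ≈ -4.0549e+5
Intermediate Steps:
S(B, h) = -2 + B/(2*h) (S(B, h) = -2 + (B + 0)/(h + h) = -2 + B/((2*h)) = -2 + B*(1/(2*h)) = -2 + B/(2*h))
G = -7/444 (G = (-2 + (1/2)*(-16)/3)/296 = (-2 + (1/2)*(-16)*(1/3))*(1/296) = (-2 - 8/3)*(1/296) = -14/3*1/296 = -7/444 ≈ -0.015766)
k(C, P) = 3559/444 (k(C, P) = (-8 - 1*(-16)) - 1*(-7/444) = (-8 + 16) + 7/444 = 8 + 7/444 = 3559/444)
-405477 - k(95, I(-11)) = -405477 - 1*3559/444 = -405477 - 3559/444 = -180035347/444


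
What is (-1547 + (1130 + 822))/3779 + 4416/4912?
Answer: 1167339/1160153 ≈ 1.0062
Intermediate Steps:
(-1547 + (1130 + 822))/3779 + 4416/4912 = (-1547 + 1952)*(1/3779) + 4416*(1/4912) = 405*(1/3779) + 276/307 = 405/3779 + 276/307 = 1167339/1160153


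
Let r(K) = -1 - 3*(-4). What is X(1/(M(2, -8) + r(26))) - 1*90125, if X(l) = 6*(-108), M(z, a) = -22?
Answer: -90773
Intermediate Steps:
r(K) = 11 (r(K) = -1 + 12 = 11)
X(l) = -648
X(1/(M(2, -8) + r(26))) - 1*90125 = -648 - 1*90125 = -648 - 90125 = -90773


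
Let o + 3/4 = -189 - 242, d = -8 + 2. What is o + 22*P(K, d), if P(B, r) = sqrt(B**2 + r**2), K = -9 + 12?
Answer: -1727/4 + 66*sqrt(5) ≈ -284.17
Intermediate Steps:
d = -6
o = -1727/4 (o = -3/4 + (-189 - 242) = -3/4 - 431 = -1727/4 ≈ -431.75)
K = 3
o + 22*P(K, d) = -1727/4 + 22*sqrt(3**2 + (-6)**2) = -1727/4 + 22*sqrt(9 + 36) = -1727/4 + 22*sqrt(45) = -1727/4 + 22*(3*sqrt(5)) = -1727/4 + 66*sqrt(5)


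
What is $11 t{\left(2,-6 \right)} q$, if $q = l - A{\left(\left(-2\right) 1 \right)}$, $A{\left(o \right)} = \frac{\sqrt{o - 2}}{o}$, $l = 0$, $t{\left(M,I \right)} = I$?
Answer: $- 66 i \approx - 66.0 i$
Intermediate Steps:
$A{\left(o \right)} = \frac{\sqrt{-2 + o}}{o}$
$q = i$ ($q = 0 - \frac{\sqrt{-2 - 2}}{\left(-2\right) 1} = 0 - \frac{\sqrt{-2 - 2}}{-2} = 0 - - \frac{\sqrt{-4}}{2} = 0 - - \frac{2 i}{2} = 0 - - i = 0 + i = i \approx 1.0 i$)
$11 t{\left(2,-6 \right)} q = 11 \left(-6\right) i = - 66 i$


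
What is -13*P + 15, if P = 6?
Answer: -63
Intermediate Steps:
-13*P + 15 = -13*6 + 15 = -78 + 15 = -63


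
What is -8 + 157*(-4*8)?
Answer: -5032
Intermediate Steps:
-8 + 157*(-4*8) = -8 + 157*(-32) = -8 - 5024 = -5032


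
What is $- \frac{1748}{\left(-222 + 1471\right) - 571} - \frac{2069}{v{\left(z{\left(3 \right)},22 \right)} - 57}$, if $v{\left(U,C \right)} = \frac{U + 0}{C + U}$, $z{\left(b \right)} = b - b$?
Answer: $\frac{72397}{2147} \approx 33.72$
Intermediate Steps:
$z{\left(b \right)} = 0$
$v{\left(U,C \right)} = \frac{U}{C + U}$
$- \frac{1748}{\left(-222 + 1471\right) - 571} - \frac{2069}{v{\left(z{\left(3 \right)},22 \right)} - 57} = - \frac{1748}{\left(-222 + 1471\right) - 571} - \frac{2069}{\frac{0}{22 + 0} - 57} = - \frac{1748}{1249 - 571} - \frac{2069}{\frac{0}{22} - 57} = - \frac{1748}{678} - \frac{2069}{0 \cdot \frac{1}{22} - 57} = \left(-1748\right) \frac{1}{678} - \frac{2069}{0 - 57} = - \frac{874}{339} - \frac{2069}{-57} = - \frac{874}{339} - - \frac{2069}{57} = - \frac{874}{339} + \frac{2069}{57} = \frac{72397}{2147}$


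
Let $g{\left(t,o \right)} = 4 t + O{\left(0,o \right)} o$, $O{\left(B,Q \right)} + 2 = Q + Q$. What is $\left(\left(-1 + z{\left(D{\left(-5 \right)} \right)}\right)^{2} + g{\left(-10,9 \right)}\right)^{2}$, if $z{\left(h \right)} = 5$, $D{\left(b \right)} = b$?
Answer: $14400$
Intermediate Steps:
$O{\left(B,Q \right)} = -2 + 2 Q$ ($O{\left(B,Q \right)} = -2 + \left(Q + Q\right) = -2 + 2 Q$)
$g{\left(t,o \right)} = 4 t + o \left(-2 + 2 o\right)$ ($g{\left(t,o \right)} = 4 t + \left(-2 + 2 o\right) o = 4 t + o \left(-2 + 2 o\right)$)
$\left(\left(-1 + z{\left(D{\left(-5 \right)} \right)}\right)^{2} + g{\left(-10,9 \right)}\right)^{2} = \left(\left(-1 + 5\right)^{2} + \left(4 \left(-10\right) + 2 \cdot 9 \left(-1 + 9\right)\right)\right)^{2} = \left(4^{2} - \left(40 - 144\right)\right)^{2} = \left(16 + \left(-40 + 144\right)\right)^{2} = \left(16 + 104\right)^{2} = 120^{2} = 14400$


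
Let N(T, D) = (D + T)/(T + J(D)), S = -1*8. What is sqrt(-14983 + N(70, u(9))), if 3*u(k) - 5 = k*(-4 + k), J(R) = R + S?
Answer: 2*I*sqrt(13037997)/59 ≈ 122.4*I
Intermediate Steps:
S = -8
J(R) = -8 + R (J(R) = R - 8 = -8 + R)
u(k) = 5/3 + k*(-4 + k)/3 (u(k) = 5/3 + (k*(-4 + k))/3 = 5/3 + k*(-4 + k)/3)
N(T, D) = (D + T)/(-8 + D + T) (N(T, D) = (D + T)/(T + (-8 + D)) = (D + T)/(-8 + D + T))
sqrt(-14983 + N(70, u(9))) = sqrt(-14983 + ((5/3 - 4/3*9 + (1/3)*9**2) + 70)/(-8 + (5/3 - 4/3*9 + (1/3)*9**2) + 70)) = sqrt(-14983 + ((5/3 - 12 + (1/3)*81) + 70)/(-8 + (5/3 - 12 + (1/3)*81) + 70)) = sqrt(-14983 + ((5/3 - 12 + 27) + 70)/(-8 + (5/3 - 12 + 27) + 70)) = sqrt(-14983 + (50/3 + 70)/(-8 + 50/3 + 70)) = sqrt(-14983 + (260/3)/(236/3)) = sqrt(-14983 + (3/236)*(260/3)) = sqrt(-14983 + 65/59) = sqrt(-883932/59) = 2*I*sqrt(13037997)/59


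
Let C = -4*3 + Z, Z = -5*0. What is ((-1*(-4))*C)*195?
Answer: -9360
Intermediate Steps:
Z = 0
C = -12 (C = -4*3 + 0 = -12 + 0 = -12)
((-1*(-4))*C)*195 = (-1*(-4)*(-12))*195 = (4*(-12))*195 = -48*195 = -9360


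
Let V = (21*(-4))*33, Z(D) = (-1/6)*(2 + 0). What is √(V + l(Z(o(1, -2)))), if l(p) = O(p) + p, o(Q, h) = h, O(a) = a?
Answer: I*√24954/3 ≈ 52.656*I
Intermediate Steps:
Z(D) = -⅓ (Z(D) = -1*⅙*2 = -⅙*2 = -⅓)
V = -2772 (V = -84*33 = -2772)
l(p) = 2*p (l(p) = p + p = 2*p)
√(V + l(Z(o(1, -2)))) = √(-2772 + 2*(-⅓)) = √(-2772 - ⅔) = √(-8318/3) = I*√24954/3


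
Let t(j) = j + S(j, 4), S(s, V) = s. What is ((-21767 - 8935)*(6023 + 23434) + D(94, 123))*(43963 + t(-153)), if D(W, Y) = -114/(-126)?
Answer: -829140950679275/21 ≈ -3.9483e+13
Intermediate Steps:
D(W, Y) = 19/21 (D(W, Y) = -114*(-1/126) = 19/21)
t(j) = 2*j (t(j) = j + j = 2*j)
((-21767 - 8935)*(6023 + 23434) + D(94, 123))*(43963 + t(-153)) = ((-21767 - 8935)*(6023 + 23434) + 19/21)*(43963 + 2*(-153)) = (-30702*29457 + 19/21)*(43963 - 306) = (-904388814 + 19/21)*43657 = -18992165075/21*43657 = -829140950679275/21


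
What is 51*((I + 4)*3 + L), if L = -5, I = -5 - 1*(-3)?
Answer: 51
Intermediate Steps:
I = -2 (I = -5 + 3 = -2)
51*((I + 4)*3 + L) = 51*((-2 + 4)*3 - 5) = 51*(2*3 - 5) = 51*(6 - 5) = 51*1 = 51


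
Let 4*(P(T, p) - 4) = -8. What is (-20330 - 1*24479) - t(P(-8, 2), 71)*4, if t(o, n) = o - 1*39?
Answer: -44661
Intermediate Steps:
P(T, p) = 2 (P(T, p) = 4 + (¼)*(-8) = 4 - 2 = 2)
t(o, n) = -39 + o (t(o, n) = o - 39 = -39 + o)
(-20330 - 1*24479) - t(P(-8, 2), 71)*4 = (-20330 - 1*24479) - (-39 + 2)*4 = (-20330 - 24479) - (-37)*4 = -44809 - 1*(-148) = -44809 + 148 = -44661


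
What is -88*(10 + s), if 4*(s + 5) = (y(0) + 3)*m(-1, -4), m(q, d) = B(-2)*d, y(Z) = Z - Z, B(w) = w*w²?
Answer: -2552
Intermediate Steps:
B(w) = w³
y(Z) = 0
m(q, d) = -8*d (m(q, d) = (-2)³*d = -8*d)
s = 19 (s = -5 + ((0 + 3)*(-8*(-4)))/4 = -5 + (3*32)/4 = -5 + (¼)*96 = -5 + 24 = 19)
-88*(10 + s) = -88*(10 + 19) = -88*29 = -2552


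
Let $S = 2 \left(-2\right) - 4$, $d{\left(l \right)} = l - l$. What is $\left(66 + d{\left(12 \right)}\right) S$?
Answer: $-528$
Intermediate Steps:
$d{\left(l \right)} = 0$
$S = -8$ ($S = -4 - 4 = -8$)
$\left(66 + d{\left(12 \right)}\right) S = \left(66 + 0\right) \left(-8\right) = 66 \left(-8\right) = -528$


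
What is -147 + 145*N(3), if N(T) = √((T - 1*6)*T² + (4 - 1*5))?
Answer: -147 + 290*I*√7 ≈ -147.0 + 767.27*I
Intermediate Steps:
N(T) = √(-1 + T²*(-6 + T)) (N(T) = √((T - 6)*T² + (4 - 5)) = √((-6 + T)*T² - 1) = √(T²*(-6 + T) - 1) = √(-1 + T²*(-6 + T)))
-147 + 145*N(3) = -147 + 145*√(-1 + 3³ - 6*3²) = -147 + 145*√(-1 + 27 - 6*9) = -147 + 145*√(-1 + 27 - 54) = -147 + 145*√(-28) = -147 + 145*(2*I*√7) = -147 + 290*I*√7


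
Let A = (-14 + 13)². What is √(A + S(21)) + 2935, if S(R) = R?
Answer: 2935 + √22 ≈ 2939.7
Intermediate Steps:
A = 1 (A = (-1)² = 1)
√(A + S(21)) + 2935 = √(1 + 21) + 2935 = √22 + 2935 = 2935 + √22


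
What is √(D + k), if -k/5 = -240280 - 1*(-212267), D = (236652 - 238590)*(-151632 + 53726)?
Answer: √189881893 ≈ 13780.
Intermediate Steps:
D = 189741828 (D = -1938*(-97906) = 189741828)
k = 140065 (k = -5*(-240280 - 1*(-212267)) = -5*(-240280 + 212267) = -5*(-28013) = 140065)
√(D + k) = √(189741828 + 140065) = √189881893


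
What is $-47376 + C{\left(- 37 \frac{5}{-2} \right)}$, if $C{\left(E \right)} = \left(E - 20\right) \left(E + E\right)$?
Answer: $- \frac{67927}{2} \approx -33964.0$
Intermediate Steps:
$C{\left(E \right)} = 2 E \left(-20 + E\right)$ ($C{\left(E \right)} = \left(-20 + E\right) 2 E = 2 E \left(-20 + E\right)$)
$-47376 + C{\left(- 37 \frac{5}{-2} \right)} = -47376 + 2 \left(- 37 \frac{5}{-2}\right) \left(-20 - 37 \frac{5}{-2}\right) = -47376 + 2 \left(- 37 \cdot 5 \left(- \frac{1}{2}\right)\right) \left(-20 - 37 \cdot 5 \left(- \frac{1}{2}\right)\right) = -47376 + 2 \left(\left(-37\right) \left(- \frac{5}{2}\right)\right) \left(-20 - - \frac{185}{2}\right) = -47376 + 2 \cdot \frac{185}{2} \left(-20 + \frac{185}{2}\right) = -47376 + 2 \cdot \frac{185}{2} \cdot \frac{145}{2} = -47376 + \frac{26825}{2} = - \frac{67927}{2}$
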